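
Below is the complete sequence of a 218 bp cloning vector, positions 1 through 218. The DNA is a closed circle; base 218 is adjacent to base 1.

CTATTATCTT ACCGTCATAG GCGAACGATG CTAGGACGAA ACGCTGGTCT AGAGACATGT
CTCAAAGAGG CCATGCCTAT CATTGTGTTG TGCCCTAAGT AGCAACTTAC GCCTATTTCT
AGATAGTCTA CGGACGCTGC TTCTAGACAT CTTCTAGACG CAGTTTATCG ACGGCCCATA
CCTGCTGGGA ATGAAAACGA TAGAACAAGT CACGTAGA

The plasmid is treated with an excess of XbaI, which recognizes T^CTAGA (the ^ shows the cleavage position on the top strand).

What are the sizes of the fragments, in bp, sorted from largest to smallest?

XbaI sites (TCTAGA) start at positions 48, 118, 142, 153.
XbaI cuts after the first base of each site, so after positions 48, 118, 142, 153.
Circular molecule, 4 cuts → 4 fragments:
  49–118 → 70 bp
  119–142 → 24 bp
  143–153 → 11 bp
  154–218 then 1–48 → 65 + 48 = 113 bp
Sorted largest to smallest: 113, 70, 24, 11 bp.

113, 70, 24, 11 bp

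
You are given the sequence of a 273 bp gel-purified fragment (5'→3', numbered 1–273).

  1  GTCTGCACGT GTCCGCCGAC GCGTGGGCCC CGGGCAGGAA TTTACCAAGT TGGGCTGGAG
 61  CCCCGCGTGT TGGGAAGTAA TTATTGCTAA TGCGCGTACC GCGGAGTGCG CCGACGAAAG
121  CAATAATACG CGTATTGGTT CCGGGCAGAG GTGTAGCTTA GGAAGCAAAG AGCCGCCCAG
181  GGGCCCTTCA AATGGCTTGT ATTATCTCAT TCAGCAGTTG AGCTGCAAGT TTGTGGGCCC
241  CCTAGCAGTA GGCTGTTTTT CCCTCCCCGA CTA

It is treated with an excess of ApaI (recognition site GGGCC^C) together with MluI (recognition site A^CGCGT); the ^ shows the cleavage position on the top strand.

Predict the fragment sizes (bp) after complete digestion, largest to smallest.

99, 57, 54, 34, 19, 10 bp

ApaI sites (GGGCCC) start at positions 25, 181, 235.
ApaI cuts after base 5 of each site (before the last base), so after positions 29, 185, 239.
MluI sites (ACGCGT) start at positions 19, 128.
MluI cuts after the first base of each site, so after positions 19, 128.
Combined cut positions: 19, 29, 128, 185, 239.
Linear molecule, 5 cuts → 6 fragments:
  1–19 → 19 bp
  20–29 → 10 bp
  30–128 → 99 bp
  129–185 → 57 bp
  186–239 → 54 bp
  240–273 → 34 bp
Sorted largest to smallest: 99, 57, 54, 34, 19, 10 bp.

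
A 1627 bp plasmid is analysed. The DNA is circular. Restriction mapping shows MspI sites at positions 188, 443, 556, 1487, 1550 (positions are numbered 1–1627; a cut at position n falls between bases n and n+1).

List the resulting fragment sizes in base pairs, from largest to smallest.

Circular molecule, 5 cuts → 5 fragments:
  443 − 188 = 255 bp
  556 − 443 = 113 bp
  1487 − 556 = 931 bp
  1550 − 1487 = 63 bp
  wrap: 1627 − 1550 + 188 = 265 bp
Sorted largest to smallest: 931, 265, 255, 113, 63 bp.

931, 265, 255, 113, 63 bp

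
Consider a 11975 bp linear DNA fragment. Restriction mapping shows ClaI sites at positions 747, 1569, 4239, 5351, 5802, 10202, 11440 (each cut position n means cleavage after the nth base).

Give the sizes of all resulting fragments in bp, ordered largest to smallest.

Linear molecule, 7 cuts → 8 fragments:
  747 − 0 = 747 bp
  1569 − 747 = 822 bp
  4239 − 1569 = 2670 bp
  5351 − 4239 = 1112 bp
  5802 − 5351 = 451 bp
  10202 − 5802 = 4400 bp
  11440 − 10202 = 1238 bp
  11975 − 11440 = 535 bp
Sorted largest to smallest: 4400, 2670, 1238, 1112, 822, 747, 535, 451 bp.

4400, 2670, 1238, 1112, 822, 747, 535, 451 bp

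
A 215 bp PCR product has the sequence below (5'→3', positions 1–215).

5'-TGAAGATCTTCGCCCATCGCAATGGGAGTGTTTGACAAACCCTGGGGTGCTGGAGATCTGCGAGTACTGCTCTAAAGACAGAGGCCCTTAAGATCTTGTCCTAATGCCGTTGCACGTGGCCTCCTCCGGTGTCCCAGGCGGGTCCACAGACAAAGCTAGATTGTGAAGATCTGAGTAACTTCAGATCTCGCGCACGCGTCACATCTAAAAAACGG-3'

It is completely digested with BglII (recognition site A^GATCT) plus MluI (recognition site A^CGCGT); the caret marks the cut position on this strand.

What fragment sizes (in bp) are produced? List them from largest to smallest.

76, 50, 37, 21, 16, 11, 4 bp

BglII sites (AGATCT) start at positions 4, 54, 91, 167, 183.
BglII cuts after the first base of each site, so after positions 4, 54, 91, 167, 183.
The MluI site (ACGCGT) starts at position 194.
MluI cuts after the first base of each site, so after position 194.
Combined cut positions: 4, 54, 91, 167, 183, 194.
Linear molecule, 6 cuts → 7 fragments:
  1–4 → 4 bp
  5–54 → 50 bp
  55–91 → 37 bp
  92–167 → 76 bp
  168–183 → 16 bp
  184–194 → 11 bp
  195–215 → 21 bp
Sorted largest to smallest: 76, 50, 37, 21, 16, 11, 4 bp.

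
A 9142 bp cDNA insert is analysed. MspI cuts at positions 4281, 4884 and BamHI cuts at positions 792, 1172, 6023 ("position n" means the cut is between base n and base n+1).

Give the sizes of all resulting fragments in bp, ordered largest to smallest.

3119, 3109, 1139, 792, 603, 380 bp

Combined cut positions (sorted): 792, 1172, 4281, 4884, 6023.
Linear molecule, 5 cuts → 6 fragments:
  792 − 0 = 792 bp
  1172 − 792 = 380 bp
  4281 − 1172 = 3109 bp
  4884 − 4281 = 603 bp
  6023 − 4884 = 1139 bp
  9142 − 6023 = 3119 bp
Sorted largest to smallest: 3119, 3109, 1139, 792, 603, 380 bp.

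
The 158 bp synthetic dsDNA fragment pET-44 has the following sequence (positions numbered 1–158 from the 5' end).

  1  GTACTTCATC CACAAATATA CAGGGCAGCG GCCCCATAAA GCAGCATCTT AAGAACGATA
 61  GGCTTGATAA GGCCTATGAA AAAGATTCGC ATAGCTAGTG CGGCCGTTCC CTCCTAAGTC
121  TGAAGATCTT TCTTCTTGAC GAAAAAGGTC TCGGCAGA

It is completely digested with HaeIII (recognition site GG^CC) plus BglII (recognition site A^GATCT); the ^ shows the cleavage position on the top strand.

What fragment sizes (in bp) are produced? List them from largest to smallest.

41, 34, 31, 31, 21 bp

HaeIII sites (GGCC) start at positions 30, 71, 102.
HaeIII cuts after base 2 of each site, so after positions 31, 72, 103.
The BglII site (AGATCT) starts at position 124.
BglII cuts after the first base of each site, so after position 124.
Combined cut positions: 31, 72, 103, 124.
Linear molecule, 4 cuts → 5 fragments:
  1–31 → 31 bp
  32–72 → 41 bp
  73–103 → 31 bp
  104–124 → 21 bp
  125–158 → 34 bp
Sorted largest to smallest: 41, 34, 31, 31, 21 bp.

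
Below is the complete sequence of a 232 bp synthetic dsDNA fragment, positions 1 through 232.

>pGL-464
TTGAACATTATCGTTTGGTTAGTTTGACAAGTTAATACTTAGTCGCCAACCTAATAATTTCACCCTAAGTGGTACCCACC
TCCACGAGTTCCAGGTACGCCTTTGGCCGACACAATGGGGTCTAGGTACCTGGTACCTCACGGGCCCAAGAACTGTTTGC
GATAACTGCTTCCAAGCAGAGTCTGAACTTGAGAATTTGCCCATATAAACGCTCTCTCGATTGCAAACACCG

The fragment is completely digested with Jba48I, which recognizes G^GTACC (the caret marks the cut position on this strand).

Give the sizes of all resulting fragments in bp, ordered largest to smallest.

100, 71, 54, 7 bp

Jba48I sites (GGTACC) start at positions 71, 125, 132.
Jba48I cuts after the first base of each site, so after positions 71, 125, 132.
Linear molecule, 3 cuts → 4 fragments:
  1–71 → 71 bp
  72–125 → 54 bp
  126–132 → 7 bp
  133–232 → 100 bp
Sorted largest to smallest: 100, 71, 54, 7 bp.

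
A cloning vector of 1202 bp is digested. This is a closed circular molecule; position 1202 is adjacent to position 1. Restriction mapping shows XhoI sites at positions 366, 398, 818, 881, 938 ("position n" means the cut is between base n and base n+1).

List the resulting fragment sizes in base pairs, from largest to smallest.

630, 420, 63, 57, 32 bp

Circular molecule, 5 cuts → 5 fragments:
  398 − 366 = 32 bp
  818 − 398 = 420 bp
  881 − 818 = 63 bp
  938 − 881 = 57 bp
  wrap: 1202 − 938 + 366 = 630 bp
Sorted largest to smallest: 630, 420, 63, 57, 32 bp.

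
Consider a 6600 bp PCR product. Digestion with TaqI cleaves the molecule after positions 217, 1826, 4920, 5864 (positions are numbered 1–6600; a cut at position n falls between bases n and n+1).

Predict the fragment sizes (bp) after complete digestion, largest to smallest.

Linear molecule, 4 cuts → 5 fragments:
  217 − 0 = 217 bp
  1826 − 217 = 1609 bp
  4920 − 1826 = 3094 bp
  5864 − 4920 = 944 bp
  6600 − 5864 = 736 bp
Sorted largest to smallest: 3094, 1609, 944, 736, 217 bp.

3094, 1609, 944, 736, 217 bp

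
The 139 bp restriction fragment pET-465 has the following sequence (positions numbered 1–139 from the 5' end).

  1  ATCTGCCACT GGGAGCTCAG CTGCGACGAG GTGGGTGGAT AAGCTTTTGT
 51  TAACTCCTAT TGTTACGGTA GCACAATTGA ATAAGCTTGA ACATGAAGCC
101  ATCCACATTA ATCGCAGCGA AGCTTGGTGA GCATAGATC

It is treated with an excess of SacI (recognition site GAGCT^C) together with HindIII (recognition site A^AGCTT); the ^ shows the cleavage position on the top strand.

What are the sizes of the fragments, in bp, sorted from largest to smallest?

The SacI site (GAGCTC) starts at position 13.
SacI cuts after base 5 of each site (before the last base), so after position 17.
HindIII sites (AAGCTT) start at positions 41, 83, 120.
HindIII cuts after the first base of each site, so after positions 41, 83, 120.
Combined cut positions: 17, 41, 83, 120.
Linear molecule, 4 cuts → 5 fragments:
  1–17 → 17 bp
  18–41 → 24 bp
  42–83 → 42 bp
  84–120 → 37 bp
  121–139 → 19 bp
Sorted largest to smallest: 42, 37, 24, 19, 17 bp.

42, 37, 24, 19, 17 bp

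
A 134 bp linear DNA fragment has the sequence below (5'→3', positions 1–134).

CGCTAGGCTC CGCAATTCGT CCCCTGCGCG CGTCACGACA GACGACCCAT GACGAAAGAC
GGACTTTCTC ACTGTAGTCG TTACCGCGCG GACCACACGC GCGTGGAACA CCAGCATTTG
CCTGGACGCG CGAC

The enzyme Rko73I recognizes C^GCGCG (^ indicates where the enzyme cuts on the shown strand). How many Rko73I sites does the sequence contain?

CGCGCG occurs starting at positions 27, 85, 98, 127.
Rko73I cuts at 4 sites.

4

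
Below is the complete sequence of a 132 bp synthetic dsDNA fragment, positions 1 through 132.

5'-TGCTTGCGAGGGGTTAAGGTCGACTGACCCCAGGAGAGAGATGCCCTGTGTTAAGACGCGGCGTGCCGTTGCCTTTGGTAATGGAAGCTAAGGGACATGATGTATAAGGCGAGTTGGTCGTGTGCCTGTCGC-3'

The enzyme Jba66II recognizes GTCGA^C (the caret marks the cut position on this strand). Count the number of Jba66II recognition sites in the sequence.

1

GTCGAC occurs starting at position 19.
Jba66II cuts at 1 site.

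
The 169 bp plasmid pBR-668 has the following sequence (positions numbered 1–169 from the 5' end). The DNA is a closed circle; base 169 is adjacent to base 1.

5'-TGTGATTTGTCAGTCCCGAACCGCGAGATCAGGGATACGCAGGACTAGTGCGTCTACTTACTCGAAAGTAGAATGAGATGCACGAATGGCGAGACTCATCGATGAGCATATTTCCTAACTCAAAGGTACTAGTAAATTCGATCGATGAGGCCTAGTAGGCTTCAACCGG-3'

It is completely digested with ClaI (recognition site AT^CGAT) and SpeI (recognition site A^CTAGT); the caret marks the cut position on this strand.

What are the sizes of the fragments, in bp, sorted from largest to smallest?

ClaI sites (ATCGAT) start at positions 98, 141.
ClaI cuts after base 2 of each site, so after positions 99, 142.
SpeI sites (ACTAGT) start at positions 44, 128.
SpeI cuts after the first base of each site, so after positions 44, 128.
Combined cut positions: 44, 99, 128, 142.
Circular molecule, 4 cuts → 4 fragments:
  45–99 → 55 bp
  100–128 → 29 bp
  129–142 → 14 bp
  143–169 then 1–44 → 27 + 44 = 71 bp
Sorted largest to smallest: 71, 55, 29, 14 bp.

71, 55, 29, 14 bp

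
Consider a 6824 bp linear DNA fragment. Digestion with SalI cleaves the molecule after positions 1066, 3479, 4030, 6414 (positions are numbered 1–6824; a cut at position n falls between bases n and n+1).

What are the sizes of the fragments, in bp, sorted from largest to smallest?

Linear molecule, 4 cuts → 5 fragments:
  1066 − 0 = 1066 bp
  3479 − 1066 = 2413 bp
  4030 − 3479 = 551 bp
  6414 − 4030 = 2384 bp
  6824 − 6414 = 410 bp
Sorted largest to smallest: 2413, 2384, 1066, 551, 410 bp.

2413, 2384, 1066, 551, 410 bp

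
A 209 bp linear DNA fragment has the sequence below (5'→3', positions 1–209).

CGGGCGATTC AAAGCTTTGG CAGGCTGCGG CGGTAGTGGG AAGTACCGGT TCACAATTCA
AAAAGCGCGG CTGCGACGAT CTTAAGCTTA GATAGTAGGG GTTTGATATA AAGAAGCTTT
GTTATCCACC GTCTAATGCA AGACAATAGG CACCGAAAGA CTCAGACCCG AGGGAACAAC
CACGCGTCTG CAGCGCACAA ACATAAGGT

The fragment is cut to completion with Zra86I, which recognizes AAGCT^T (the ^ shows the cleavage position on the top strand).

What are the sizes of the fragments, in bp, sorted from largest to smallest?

91, 72, 30, 16 bp

Zra86I sites (AAGCTT) start at positions 12, 84, 114.
Zra86I cuts after base 5 of each site (before the last base), so after positions 16, 88, 118.
Linear molecule, 3 cuts → 4 fragments:
  1–16 → 16 bp
  17–88 → 72 bp
  89–118 → 30 bp
  119–209 → 91 bp
Sorted largest to smallest: 91, 72, 30, 16 bp.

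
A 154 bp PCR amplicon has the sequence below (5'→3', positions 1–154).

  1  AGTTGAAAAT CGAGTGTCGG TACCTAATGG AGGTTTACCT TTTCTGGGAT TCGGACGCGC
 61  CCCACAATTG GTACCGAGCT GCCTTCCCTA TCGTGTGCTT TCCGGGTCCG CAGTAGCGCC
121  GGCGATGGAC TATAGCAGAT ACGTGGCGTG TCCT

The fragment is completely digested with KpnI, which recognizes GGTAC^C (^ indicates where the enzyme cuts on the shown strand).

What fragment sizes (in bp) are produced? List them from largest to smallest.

KpnI sites (GGTACC) start at positions 19, 70.
KpnI cuts after base 5 of each site (before the last base), so after positions 23, 74.
Linear molecule, 2 cuts → 3 fragments:
  1–23 → 23 bp
  24–74 → 51 bp
  75–154 → 80 bp
Sorted largest to smallest: 80, 51, 23 bp.

80, 51, 23 bp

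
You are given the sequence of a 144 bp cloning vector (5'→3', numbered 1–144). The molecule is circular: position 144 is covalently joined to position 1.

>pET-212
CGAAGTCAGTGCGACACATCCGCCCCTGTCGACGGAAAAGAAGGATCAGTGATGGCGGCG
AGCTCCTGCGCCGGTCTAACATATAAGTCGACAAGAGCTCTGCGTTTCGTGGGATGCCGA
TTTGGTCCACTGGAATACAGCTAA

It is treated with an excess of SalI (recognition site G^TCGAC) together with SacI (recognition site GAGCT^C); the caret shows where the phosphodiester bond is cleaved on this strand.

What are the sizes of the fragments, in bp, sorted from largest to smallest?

SalI sites (GTCGAC) start at positions 28, 87.
SalI cuts after the first base of each site, so after positions 28, 87.
SacI sites (GAGCTC) start at positions 60, 95.
SacI cuts after base 5 of each site (before the last base), so after positions 64, 99.
Combined cut positions: 28, 64, 87, 99.
Circular molecule, 4 cuts → 4 fragments:
  29–64 → 36 bp
  65–87 → 23 bp
  88–99 → 12 bp
  100–144 then 1–28 → 45 + 28 = 73 bp
Sorted largest to smallest: 73, 36, 23, 12 bp.

73, 36, 23, 12 bp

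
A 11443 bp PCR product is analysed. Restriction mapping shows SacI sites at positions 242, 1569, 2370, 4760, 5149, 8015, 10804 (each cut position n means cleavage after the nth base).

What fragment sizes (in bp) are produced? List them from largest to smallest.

2866, 2789, 2390, 1327, 801, 639, 389, 242 bp

Linear molecule, 7 cuts → 8 fragments:
  242 − 0 = 242 bp
  1569 − 242 = 1327 bp
  2370 − 1569 = 801 bp
  4760 − 2370 = 2390 bp
  5149 − 4760 = 389 bp
  8015 − 5149 = 2866 bp
  10804 − 8015 = 2789 bp
  11443 − 10804 = 639 bp
Sorted largest to smallest: 2866, 2789, 2390, 1327, 801, 639, 389, 242 bp.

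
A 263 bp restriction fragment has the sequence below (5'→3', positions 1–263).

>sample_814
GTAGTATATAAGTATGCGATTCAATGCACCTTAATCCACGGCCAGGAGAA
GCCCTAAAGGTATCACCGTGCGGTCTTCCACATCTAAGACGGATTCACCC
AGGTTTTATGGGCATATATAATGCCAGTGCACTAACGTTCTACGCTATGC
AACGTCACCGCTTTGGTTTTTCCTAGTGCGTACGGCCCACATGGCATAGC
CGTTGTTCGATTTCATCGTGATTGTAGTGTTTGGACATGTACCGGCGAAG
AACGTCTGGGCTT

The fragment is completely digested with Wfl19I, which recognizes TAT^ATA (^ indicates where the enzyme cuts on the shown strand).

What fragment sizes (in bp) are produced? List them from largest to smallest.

Wfl19I sites (TATATA) start at positions 5, 115.
Wfl19I cuts after base 3 of each site, so after positions 7, 117.
Linear molecule, 2 cuts → 3 fragments:
  1–7 → 7 bp
  8–117 → 110 bp
  118–263 → 146 bp
Sorted largest to smallest: 146, 110, 7 bp.

146, 110, 7 bp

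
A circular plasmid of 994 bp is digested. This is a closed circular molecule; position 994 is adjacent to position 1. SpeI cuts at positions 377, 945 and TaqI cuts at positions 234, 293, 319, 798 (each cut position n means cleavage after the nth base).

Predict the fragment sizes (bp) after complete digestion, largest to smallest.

Combined cut positions (sorted): 234, 293, 319, 377, 798, 945.
Circular molecule, 6 cuts → 6 fragments:
  293 − 234 = 59 bp
  319 − 293 = 26 bp
  377 − 319 = 58 bp
  798 − 377 = 421 bp
  945 − 798 = 147 bp
  wrap: 994 − 945 + 234 = 283 bp
Sorted largest to smallest: 421, 283, 147, 59, 58, 26 bp.

421, 283, 147, 59, 58, 26 bp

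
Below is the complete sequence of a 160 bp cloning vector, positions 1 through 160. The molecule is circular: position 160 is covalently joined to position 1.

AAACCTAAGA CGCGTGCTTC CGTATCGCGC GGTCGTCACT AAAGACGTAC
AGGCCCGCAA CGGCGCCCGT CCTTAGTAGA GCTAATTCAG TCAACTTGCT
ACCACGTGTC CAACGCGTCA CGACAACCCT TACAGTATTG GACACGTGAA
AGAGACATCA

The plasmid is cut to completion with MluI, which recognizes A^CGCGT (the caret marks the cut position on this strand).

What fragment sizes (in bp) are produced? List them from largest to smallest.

MluI sites (ACGCGT) start at positions 10, 113.
MluI cuts after the first base of each site, so after positions 10, 113.
Circular molecule, 2 cuts → 2 fragments:
  11–113 → 103 bp
  114–160 then 1–10 → 47 + 10 = 57 bp
Sorted largest to smallest: 103, 57 bp.

103, 57 bp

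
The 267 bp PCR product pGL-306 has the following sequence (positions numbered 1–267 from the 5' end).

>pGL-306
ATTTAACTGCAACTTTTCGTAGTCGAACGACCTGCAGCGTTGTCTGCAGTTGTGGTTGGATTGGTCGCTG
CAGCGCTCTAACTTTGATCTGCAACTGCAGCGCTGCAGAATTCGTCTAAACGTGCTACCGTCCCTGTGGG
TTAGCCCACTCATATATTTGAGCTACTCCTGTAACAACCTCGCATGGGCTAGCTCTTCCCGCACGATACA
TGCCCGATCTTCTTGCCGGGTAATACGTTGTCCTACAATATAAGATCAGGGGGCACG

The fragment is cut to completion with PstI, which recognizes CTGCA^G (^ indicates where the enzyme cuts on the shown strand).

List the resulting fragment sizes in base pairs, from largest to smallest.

PstI sites (CTGCAG) start at positions 32, 44, 68, 95, 103.
PstI cuts after base 5 of each site (before the last base), so after positions 36, 48, 72, 99, 107.
Linear molecule, 5 cuts → 6 fragments:
  1–36 → 36 bp
  37–48 → 12 bp
  49–72 → 24 bp
  73–99 → 27 bp
  100–107 → 8 bp
  108–267 → 160 bp
Sorted largest to smallest: 160, 36, 27, 24, 12, 8 bp.

160, 36, 27, 24, 12, 8 bp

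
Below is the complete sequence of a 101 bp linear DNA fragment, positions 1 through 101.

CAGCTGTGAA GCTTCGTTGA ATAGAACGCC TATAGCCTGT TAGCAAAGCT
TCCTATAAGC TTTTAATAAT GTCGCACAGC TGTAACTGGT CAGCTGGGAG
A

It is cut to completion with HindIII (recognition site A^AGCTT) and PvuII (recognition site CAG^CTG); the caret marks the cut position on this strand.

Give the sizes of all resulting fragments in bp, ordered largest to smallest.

HindIII sites (AAGCTT) start at positions 9, 46, 57.
HindIII cuts after the first base of each site, so after positions 9, 46, 57.
PvuII sites (CAGCTG) start at positions 1, 77, 91.
PvuII cuts after base 3 of each site, so after positions 3, 79, 93.
Combined cut positions: 3, 9, 46, 57, 79, 93.
Linear molecule, 6 cuts → 7 fragments:
  1–3 → 3 bp
  4–9 → 6 bp
  10–46 → 37 bp
  47–57 → 11 bp
  58–79 → 22 bp
  80–93 → 14 bp
  94–101 → 8 bp
Sorted largest to smallest: 37, 22, 14, 11, 8, 6, 3 bp.

37, 22, 14, 11, 8, 6, 3 bp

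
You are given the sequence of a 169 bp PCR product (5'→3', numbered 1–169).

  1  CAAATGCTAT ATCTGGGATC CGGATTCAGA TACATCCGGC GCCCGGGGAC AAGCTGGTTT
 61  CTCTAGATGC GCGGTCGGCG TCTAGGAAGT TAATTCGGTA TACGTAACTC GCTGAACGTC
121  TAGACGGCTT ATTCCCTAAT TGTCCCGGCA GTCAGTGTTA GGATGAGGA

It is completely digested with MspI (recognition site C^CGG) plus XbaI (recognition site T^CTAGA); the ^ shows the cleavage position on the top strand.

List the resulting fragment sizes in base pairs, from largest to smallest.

MspI sites (CCGG) start at positions 20, 36, 43, 145.
MspI cuts after the first base of each site, so after positions 20, 36, 43, 145.
XbaI sites (TCTAGA) start at positions 62, 119.
XbaI cuts after the first base of each site, so after positions 62, 119.
Combined cut positions: 20, 36, 43, 62, 119, 145.
Linear molecule, 6 cuts → 7 fragments:
  1–20 → 20 bp
  21–36 → 16 bp
  37–43 → 7 bp
  44–62 → 19 bp
  63–119 → 57 bp
  120–145 → 26 bp
  146–169 → 24 bp
Sorted largest to smallest: 57, 26, 24, 20, 19, 16, 7 bp.

57, 26, 24, 20, 19, 16, 7 bp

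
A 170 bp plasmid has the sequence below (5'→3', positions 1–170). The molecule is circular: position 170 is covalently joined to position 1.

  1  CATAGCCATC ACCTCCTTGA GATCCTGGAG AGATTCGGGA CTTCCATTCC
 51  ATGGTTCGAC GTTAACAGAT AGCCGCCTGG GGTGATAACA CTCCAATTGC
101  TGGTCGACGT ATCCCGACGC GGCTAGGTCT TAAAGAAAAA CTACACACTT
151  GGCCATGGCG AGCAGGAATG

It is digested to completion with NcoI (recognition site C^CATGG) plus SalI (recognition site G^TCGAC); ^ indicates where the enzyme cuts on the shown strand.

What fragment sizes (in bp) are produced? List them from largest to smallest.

66, 54, 50 bp

NcoI sites (CCATGG) start at positions 49, 153.
NcoI cuts after the first base of each site, so after positions 49, 153.
The SalI site (GTCGAC) starts at position 103.
SalI cuts after the first base of each site, so after position 103.
Combined cut positions: 49, 103, 153.
Circular molecule, 3 cuts → 3 fragments:
  50–103 → 54 bp
  104–153 → 50 bp
  154–170 then 1–49 → 17 + 49 = 66 bp
Sorted largest to smallest: 66, 54, 50 bp.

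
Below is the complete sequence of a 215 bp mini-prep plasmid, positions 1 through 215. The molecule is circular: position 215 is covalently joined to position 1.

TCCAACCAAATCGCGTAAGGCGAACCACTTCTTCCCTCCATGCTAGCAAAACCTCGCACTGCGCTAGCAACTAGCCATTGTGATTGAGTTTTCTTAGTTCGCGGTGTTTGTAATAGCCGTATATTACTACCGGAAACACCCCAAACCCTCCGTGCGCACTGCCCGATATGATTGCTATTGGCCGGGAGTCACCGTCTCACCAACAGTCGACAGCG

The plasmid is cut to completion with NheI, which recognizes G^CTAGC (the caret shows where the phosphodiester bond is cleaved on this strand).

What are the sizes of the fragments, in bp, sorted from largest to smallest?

NheI sites (GCTAGC) start at positions 42, 63.
NheI cuts after the first base of each site, so after positions 42, 63.
Circular molecule, 2 cuts → 2 fragments:
  43–63 → 21 bp
  64–215 then 1–42 → 152 + 42 = 194 bp
Sorted largest to smallest: 194, 21 bp.

194, 21 bp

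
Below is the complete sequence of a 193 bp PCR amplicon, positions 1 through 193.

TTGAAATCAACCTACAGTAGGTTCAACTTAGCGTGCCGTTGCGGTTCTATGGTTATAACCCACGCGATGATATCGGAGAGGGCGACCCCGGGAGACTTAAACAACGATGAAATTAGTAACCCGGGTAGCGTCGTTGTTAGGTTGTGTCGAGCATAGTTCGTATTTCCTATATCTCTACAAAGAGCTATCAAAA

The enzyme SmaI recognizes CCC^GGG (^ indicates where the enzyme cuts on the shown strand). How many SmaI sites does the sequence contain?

2

CCCGGG occurs starting at positions 87, 120.
SmaI cuts at 2 sites.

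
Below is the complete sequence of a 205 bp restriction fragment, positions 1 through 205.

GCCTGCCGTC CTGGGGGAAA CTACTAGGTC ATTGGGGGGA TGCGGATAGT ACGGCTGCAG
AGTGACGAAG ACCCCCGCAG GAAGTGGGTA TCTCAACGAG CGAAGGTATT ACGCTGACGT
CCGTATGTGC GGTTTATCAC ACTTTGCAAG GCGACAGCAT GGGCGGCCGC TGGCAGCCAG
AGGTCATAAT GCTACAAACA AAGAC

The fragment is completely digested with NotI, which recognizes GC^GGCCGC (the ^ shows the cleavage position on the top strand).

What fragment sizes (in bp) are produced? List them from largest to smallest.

164, 41 bp

The NotI site (GCGGCCGC) starts at position 163.
NotI cuts after base 2 of each site, so after position 164.
Linear molecule, 1 cut → 2 fragments:
  1–164 → 164 bp
  165–205 → 41 bp
Sorted largest to smallest: 164, 41 bp.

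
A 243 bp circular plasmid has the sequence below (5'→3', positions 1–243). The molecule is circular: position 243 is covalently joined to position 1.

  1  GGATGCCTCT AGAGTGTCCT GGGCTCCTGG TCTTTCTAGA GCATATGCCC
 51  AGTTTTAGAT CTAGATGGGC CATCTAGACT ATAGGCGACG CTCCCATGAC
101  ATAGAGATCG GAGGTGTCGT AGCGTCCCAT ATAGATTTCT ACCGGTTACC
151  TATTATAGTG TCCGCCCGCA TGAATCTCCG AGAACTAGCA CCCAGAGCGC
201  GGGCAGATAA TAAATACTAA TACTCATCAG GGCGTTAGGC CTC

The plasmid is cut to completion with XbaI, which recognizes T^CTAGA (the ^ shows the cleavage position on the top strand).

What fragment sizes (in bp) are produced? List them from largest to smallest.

XbaI sites (TCTAGA) start at positions 8, 35, 60, 73.
XbaI cuts after the first base of each site, so after positions 8, 35, 60, 73.
Circular molecule, 4 cuts → 4 fragments:
  9–35 → 27 bp
  36–60 → 25 bp
  61–73 → 13 bp
  74–243 then 1–8 → 170 + 8 = 178 bp
Sorted largest to smallest: 178, 27, 25, 13 bp.

178, 27, 25, 13 bp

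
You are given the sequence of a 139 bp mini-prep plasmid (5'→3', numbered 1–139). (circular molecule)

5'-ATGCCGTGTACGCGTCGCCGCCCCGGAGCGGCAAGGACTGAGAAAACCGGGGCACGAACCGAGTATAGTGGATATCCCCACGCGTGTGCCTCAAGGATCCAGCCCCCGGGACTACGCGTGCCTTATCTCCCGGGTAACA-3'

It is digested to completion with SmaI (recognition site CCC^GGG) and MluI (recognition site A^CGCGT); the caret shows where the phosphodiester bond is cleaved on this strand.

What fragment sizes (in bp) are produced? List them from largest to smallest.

70, 27, 18, 17, 7 bp

SmaI sites (CCCGGG) start at positions 105, 129.
SmaI cuts after base 3 of each site, so after positions 107, 131.
MluI sites (ACGCGT) start at positions 10, 80, 114.
MluI cuts after the first base of each site, so after positions 10, 80, 114.
Combined cut positions: 10, 80, 107, 114, 131.
Circular molecule, 5 cuts → 5 fragments:
  11–80 → 70 bp
  81–107 → 27 bp
  108–114 → 7 bp
  115–131 → 17 bp
  132–139 then 1–10 → 8 + 10 = 18 bp
Sorted largest to smallest: 70, 27, 18, 17, 7 bp.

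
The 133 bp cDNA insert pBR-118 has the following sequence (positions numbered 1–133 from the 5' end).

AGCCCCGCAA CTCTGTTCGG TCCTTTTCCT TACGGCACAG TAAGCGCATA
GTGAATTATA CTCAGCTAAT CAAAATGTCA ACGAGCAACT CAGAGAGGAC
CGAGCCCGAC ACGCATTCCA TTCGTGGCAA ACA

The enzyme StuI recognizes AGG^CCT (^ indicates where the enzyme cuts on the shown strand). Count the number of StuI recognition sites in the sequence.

0

No occurrence of AGGCCT is present in the sequence.
StuI does not cut: 0 sites.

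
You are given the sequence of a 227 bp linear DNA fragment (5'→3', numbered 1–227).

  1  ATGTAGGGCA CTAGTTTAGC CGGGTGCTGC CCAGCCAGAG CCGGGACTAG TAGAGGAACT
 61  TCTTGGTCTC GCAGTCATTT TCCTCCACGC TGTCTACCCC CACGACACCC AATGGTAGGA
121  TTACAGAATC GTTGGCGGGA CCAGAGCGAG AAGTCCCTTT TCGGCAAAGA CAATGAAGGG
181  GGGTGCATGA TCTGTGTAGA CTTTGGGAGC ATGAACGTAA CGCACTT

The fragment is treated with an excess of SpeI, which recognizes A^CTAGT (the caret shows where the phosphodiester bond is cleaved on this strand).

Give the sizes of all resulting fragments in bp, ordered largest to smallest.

SpeI sites (ACTAGT) start at positions 10, 46.
SpeI cuts after the first base of each site, so after positions 10, 46.
Linear molecule, 2 cuts → 3 fragments:
  1–10 → 10 bp
  11–46 → 36 bp
  47–227 → 181 bp
Sorted largest to smallest: 181, 36, 10 bp.

181, 36, 10 bp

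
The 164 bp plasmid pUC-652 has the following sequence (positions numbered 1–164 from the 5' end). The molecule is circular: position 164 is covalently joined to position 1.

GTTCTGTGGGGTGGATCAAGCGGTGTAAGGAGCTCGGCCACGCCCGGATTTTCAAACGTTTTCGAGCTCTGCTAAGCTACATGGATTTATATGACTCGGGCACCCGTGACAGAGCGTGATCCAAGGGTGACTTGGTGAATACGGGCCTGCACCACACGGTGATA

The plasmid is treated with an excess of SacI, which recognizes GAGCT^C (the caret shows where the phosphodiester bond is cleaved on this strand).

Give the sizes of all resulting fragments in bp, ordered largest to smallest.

130, 34 bp

SacI sites (GAGCTC) start at positions 30, 64.
SacI cuts after base 5 of each site (before the last base), so after positions 34, 68.
Circular molecule, 2 cuts → 2 fragments:
  35–68 → 34 bp
  69–164 then 1–34 → 96 + 34 = 130 bp
Sorted largest to smallest: 130, 34 bp.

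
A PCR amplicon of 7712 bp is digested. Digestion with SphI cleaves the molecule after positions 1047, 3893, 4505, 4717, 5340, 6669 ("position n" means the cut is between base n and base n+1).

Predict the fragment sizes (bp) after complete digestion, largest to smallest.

Linear molecule, 6 cuts → 7 fragments:
  1047 − 0 = 1047 bp
  3893 − 1047 = 2846 bp
  4505 − 3893 = 612 bp
  4717 − 4505 = 212 bp
  5340 − 4717 = 623 bp
  6669 − 5340 = 1329 bp
  7712 − 6669 = 1043 bp
Sorted largest to smallest: 2846, 1329, 1047, 1043, 623, 612, 212 bp.

2846, 1329, 1047, 1043, 623, 612, 212 bp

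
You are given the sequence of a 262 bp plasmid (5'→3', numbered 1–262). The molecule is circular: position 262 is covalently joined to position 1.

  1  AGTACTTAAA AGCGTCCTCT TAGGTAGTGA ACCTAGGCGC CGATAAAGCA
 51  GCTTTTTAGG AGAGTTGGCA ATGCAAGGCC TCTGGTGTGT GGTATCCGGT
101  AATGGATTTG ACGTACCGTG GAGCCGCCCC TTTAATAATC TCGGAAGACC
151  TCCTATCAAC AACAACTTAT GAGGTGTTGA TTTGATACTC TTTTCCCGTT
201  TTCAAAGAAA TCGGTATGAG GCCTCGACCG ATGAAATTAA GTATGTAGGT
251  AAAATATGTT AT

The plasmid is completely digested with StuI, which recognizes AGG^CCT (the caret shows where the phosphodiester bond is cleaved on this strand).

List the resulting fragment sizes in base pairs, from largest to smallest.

143, 119 bp

StuI sites (AGGCCT) start at positions 76, 219.
StuI cuts after base 3 of each site, so after positions 78, 221.
Circular molecule, 2 cuts → 2 fragments:
  79–221 → 143 bp
  222–262 then 1–78 → 41 + 78 = 119 bp
Sorted largest to smallest: 143, 119 bp.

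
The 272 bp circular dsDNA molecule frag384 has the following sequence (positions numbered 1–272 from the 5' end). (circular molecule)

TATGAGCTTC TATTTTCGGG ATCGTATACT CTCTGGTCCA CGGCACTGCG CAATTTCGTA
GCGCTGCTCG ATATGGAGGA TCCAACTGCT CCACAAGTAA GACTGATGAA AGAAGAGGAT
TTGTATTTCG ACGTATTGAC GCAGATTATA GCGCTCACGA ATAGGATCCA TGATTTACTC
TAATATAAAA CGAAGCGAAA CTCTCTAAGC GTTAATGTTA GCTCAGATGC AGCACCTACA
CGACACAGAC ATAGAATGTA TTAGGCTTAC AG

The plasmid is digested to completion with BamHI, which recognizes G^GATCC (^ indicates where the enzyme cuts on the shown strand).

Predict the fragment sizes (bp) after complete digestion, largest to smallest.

186, 86 bp

BamHI sites (GGATCC) start at positions 78, 164.
BamHI cuts after the first base of each site, so after positions 78, 164.
Circular molecule, 2 cuts → 2 fragments:
  79–164 → 86 bp
  165–272 then 1–78 → 108 + 78 = 186 bp
Sorted largest to smallest: 186, 86 bp.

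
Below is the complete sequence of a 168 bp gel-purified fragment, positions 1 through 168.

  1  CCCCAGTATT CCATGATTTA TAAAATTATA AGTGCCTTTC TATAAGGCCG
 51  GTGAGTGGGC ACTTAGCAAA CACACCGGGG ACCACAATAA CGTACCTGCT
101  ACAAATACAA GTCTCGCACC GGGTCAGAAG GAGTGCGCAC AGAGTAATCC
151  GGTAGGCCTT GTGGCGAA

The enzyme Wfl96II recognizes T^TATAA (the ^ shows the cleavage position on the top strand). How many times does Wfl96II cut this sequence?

2

TTATAA occurs starting at positions 18, 26.
Wfl96II cuts at 2 sites.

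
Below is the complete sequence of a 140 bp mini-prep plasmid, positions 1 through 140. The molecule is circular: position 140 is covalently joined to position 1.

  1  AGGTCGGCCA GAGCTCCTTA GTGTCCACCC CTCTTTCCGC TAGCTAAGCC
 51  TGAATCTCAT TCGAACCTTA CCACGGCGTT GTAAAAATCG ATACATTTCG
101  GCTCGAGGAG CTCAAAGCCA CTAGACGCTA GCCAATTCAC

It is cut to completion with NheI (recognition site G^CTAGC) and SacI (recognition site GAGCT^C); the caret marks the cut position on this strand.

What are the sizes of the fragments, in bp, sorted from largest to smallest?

73, 28, 24, 15 bp

NheI sites (GCTAGC) start at positions 39, 127.
NheI cuts after the first base of each site, so after positions 39, 127.
SacI sites (GAGCTC) start at positions 11, 108.
SacI cuts after base 5 of each site (before the last base), so after positions 15, 112.
Combined cut positions: 15, 39, 112, 127.
Circular molecule, 4 cuts → 4 fragments:
  16–39 → 24 bp
  40–112 → 73 bp
  113–127 → 15 bp
  128–140 then 1–15 → 13 + 15 = 28 bp
Sorted largest to smallest: 73, 28, 24, 15 bp.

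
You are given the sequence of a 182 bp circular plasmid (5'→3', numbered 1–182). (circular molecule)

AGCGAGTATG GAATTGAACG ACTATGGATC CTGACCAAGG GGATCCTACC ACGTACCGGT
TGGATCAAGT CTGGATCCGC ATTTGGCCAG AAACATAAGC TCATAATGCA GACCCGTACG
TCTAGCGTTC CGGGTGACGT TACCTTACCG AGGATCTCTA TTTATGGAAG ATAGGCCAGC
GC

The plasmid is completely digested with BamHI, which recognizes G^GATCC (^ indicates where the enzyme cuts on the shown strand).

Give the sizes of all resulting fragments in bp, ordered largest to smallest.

135, 32, 15 bp

BamHI sites (GGATCC) start at positions 26, 41, 73.
BamHI cuts after the first base of each site, so after positions 26, 41, 73.
Circular molecule, 3 cuts → 3 fragments:
  27–41 → 15 bp
  42–73 → 32 bp
  74–182 then 1–26 → 109 + 26 = 135 bp
Sorted largest to smallest: 135, 32, 15 bp.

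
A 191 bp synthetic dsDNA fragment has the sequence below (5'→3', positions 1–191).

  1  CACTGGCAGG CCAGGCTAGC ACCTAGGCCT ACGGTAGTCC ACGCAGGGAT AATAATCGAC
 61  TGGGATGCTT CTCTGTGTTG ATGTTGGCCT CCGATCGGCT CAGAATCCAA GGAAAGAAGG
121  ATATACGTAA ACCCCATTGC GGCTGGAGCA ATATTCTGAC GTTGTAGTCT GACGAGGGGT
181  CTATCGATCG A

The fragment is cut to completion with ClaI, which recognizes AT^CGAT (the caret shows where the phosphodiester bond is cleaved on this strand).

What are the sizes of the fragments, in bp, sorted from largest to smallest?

The ClaI site (ATCGAT) starts at position 183.
ClaI cuts after base 2 of each site, so after position 184.
Linear molecule, 1 cut → 2 fragments:
  1–184 → 184 bp
  185–191 → 7 bp
Sorted largest to smallest: 184, 7 bp.

184, 7 bp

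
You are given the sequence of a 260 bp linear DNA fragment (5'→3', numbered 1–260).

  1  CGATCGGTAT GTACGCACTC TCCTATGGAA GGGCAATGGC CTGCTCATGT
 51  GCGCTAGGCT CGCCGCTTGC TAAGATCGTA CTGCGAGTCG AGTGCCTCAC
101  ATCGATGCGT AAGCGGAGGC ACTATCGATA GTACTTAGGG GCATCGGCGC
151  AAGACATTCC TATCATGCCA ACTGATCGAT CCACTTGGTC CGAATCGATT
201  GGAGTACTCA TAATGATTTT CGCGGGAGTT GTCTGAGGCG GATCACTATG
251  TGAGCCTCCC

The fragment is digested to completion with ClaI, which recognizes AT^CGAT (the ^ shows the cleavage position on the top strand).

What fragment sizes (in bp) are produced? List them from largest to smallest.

102, 65, 51, 23, 19 bp

ClaI sites (ATCGAT) start at positions 101, 124, 175, 194.
ClaI cuts after base 2 of each site, so after positions 102, 125, 176, 195.
Linear molecule, 4 cuts → 5 fragments:
  1–102 → 102 bp
  103–125 → 23 bp
  126–176 → 51 bp
  177–195 → 19 bp
  196–260 → 65 bp
Sorted largest to smallest: 102, 65, 51, 23, 19 bp.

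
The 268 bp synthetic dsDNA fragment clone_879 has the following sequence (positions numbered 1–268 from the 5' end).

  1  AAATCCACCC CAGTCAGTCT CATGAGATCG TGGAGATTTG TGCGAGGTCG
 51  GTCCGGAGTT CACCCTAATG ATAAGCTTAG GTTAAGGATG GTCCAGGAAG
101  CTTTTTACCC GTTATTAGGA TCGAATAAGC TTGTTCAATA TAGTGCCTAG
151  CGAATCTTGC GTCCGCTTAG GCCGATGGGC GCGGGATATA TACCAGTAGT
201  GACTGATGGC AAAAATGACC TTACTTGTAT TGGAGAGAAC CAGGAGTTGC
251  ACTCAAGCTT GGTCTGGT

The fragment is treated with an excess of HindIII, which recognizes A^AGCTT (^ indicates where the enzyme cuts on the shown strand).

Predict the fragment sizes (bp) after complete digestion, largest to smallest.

HindIII sites (AAGCTT) start at positions 73, 98, 127, 255.
HindIII cuts after the first base of each site, so after positions 73, 98, 127, 255.
Linear molecule, 4 cuts → 5 fragments:
  1–73 → 73 bp
  74–98 → 25 bp
  99–127 → 29 bp
  128–255 → 128 bp
  256–268 → 13 bp
Sorted largest to smallest: 128, 73, 29, 25, 13 bp.

128, 73, 29, 25, 13 bp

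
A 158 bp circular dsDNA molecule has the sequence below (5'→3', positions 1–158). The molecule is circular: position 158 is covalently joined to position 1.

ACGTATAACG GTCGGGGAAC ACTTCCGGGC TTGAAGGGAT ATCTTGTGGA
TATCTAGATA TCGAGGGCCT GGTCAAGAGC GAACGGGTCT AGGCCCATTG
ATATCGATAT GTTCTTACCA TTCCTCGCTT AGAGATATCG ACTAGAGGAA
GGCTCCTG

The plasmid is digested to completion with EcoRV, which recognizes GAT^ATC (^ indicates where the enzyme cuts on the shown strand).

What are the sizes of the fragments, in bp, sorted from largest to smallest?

EcoRV sites (GATATC) start at positions 38, 49, 57, 100, 134.
EcoRV cuts after base 3 of each site, so after positions 40, 51, 59, 102, 136.
Circular molecule, 5 cuts → 5 fragments:
  41–51 → 11 bp
  52–59 → 8 bp
  60–102 → 43 bp
  103–136 → 34 bp
  137–158 then 1–40 → 22 + 40 = 62 bp
Sorted largest to smallest: 62, 43, 34, 11, 8 bp.

62, 43, 34, 11, 8 bp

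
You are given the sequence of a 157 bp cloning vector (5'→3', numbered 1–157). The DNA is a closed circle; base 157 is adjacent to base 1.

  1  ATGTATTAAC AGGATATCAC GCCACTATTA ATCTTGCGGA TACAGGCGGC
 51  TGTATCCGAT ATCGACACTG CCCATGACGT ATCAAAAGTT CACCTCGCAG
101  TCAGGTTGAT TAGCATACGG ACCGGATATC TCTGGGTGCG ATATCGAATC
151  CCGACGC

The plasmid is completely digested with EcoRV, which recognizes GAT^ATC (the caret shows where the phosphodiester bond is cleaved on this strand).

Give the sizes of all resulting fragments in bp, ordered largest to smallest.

EcoRV sites (GATATC) start at positions 13, 58, 125, 140.
EcoRV cuts after base 3 of each site, so after positions 15, 60, 127, 142.
Circular molecule, 4 cuts → 4 fragments:
  16–60 → 45 bp
  61–127 → 67 bp
  128–142 → 15 bp
  143–157 then 1–15 → 15 + 15 = 30 bp
Sorted largest to smallest: 67, 45, 30, 15 bp.

67, 45, 30, 15 bp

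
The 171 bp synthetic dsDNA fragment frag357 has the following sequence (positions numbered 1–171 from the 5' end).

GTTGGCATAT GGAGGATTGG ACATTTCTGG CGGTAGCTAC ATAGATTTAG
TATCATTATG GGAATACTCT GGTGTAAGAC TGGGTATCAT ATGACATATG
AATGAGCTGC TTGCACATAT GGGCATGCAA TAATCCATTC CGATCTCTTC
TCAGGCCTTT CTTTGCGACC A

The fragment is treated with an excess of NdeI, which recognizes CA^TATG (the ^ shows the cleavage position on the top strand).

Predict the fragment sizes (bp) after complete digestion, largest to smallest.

NdeI sites (CATATG) start at positions 6, 88, 95, 116.
NdeI cuts after base 2 of each site, so after positions 7, 89, 96, 117.
Linear molecule, 4 cuts → 5 fragments:
  1–7 → 7 bp
  8–89 → 82 bp
  90–96 → 7 bp
  97–117 → 21 bp
  118–171 → 54 bp
Sorted largest to smallest: 82, 54, 21, 7, 7 bp.

82, 54, 21, 7, 7 bp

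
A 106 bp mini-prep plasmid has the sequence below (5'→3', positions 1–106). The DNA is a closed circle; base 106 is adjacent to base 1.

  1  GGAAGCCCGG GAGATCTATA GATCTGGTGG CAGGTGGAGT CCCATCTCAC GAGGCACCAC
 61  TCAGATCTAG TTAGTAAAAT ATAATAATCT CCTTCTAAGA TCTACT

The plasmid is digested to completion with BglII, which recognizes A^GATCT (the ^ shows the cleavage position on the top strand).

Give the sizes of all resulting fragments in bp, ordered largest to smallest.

BglII sites (AGATCT) start at positions 12, 20, 63, 98.
BglII cuts after the first base of each site, so after positions 12, 20, 63, 98.
Circular molecule, 4 cuts → 4 fragments:
  13–20 → 8 bp
  21–63 → 43 bp
  64–98 → 35 bp
  99–106 then 1–12 → 8 + 12 = 20 bp
Sorted largest to smallest: 43, 35, 20, 8 bp.

43, 35, 20, 8 bp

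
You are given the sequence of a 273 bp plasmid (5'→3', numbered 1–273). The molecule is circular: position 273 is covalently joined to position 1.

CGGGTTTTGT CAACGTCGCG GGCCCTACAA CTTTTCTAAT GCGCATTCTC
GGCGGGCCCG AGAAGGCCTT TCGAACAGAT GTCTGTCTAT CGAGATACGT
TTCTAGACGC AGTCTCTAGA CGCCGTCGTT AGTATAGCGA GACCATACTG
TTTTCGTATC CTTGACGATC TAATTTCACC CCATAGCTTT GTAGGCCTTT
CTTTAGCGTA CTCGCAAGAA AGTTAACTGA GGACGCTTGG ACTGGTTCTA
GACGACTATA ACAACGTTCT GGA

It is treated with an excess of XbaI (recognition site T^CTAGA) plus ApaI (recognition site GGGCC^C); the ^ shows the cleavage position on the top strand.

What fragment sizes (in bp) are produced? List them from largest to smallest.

132, 50, 44, 34, 13 bp

XbaI sites (TCTAGA) start at positions 102, 115, 247.
XbaI cuts after the first base of each site, so after positions 102, 115, 247.
ApaI sites (GGGCCC) start at positions 20, 54.
ApaI cuts after base 5 of each site (before the last base), so after positions 24, 58.
Combined cut positions: 24, 58, 102, 115, 247.
Circular molecule, 5 cuts → 5 fragments:
  25–58 → 34 bp
  59–102 → 44 bp
  103–115 → 13 bp
  116–247 → 132 bp
  248–273 then 1–24 → 26 + 24 = 50 bp
Sorted largest to smallest: 132, 50, 44, 34, 13 bp.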